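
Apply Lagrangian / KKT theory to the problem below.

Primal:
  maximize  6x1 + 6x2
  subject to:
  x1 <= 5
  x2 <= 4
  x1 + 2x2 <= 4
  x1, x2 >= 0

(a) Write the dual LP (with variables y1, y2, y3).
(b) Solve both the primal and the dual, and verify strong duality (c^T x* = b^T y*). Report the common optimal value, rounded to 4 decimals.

The standard primal-dual pair for 'max c^T x s.t. A x <= b, x >= 0' is:
  Dual:  min b^T y  s.t.  A^T y >= c,  y >= 0.

So the dual LP is:
  minimize  5y1 + 4y2 + 4y3
  subject to:
    y1 + y3 >= 6
    y2 + 2y3 >= 6
    y1, y2, y3 >= 0

Solving the primal: x* = (4, 0).
  primal value c^T x* = 24.
Solving the dual: y* = (0, 0, 6).
  dual value b^T y* = 24.
Strong duality: c^T x* = b^T y*. Confirmed.

24


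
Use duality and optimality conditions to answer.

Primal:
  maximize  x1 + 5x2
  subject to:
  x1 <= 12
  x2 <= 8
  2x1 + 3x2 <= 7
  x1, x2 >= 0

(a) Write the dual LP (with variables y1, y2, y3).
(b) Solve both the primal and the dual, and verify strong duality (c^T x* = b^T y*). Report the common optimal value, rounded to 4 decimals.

The standard primal-dual pair for 'max c^T x s.t. A x <= b, x >= 0' is:
  Dual:  min b^T y  s.t.  A^T y >= c,  y >= 0.

So the dual LP is:
  minimize  12y1 + 8y2 + 7y3
  subject to:
    y1 + 2y3 >= 1
    y2 + 3y3 >= 5
    y1, y2, y3 >= 0

Solving the primal: x* = (0, 2.3333).
  primal value c^T x* = 11.6667.
Solving the dual: y* = (0, 0, 1.6667).
  dual value b^T y* = 11.6667.
Strong duality: c^T x* = b^T y*. Confirmed.

11.6667


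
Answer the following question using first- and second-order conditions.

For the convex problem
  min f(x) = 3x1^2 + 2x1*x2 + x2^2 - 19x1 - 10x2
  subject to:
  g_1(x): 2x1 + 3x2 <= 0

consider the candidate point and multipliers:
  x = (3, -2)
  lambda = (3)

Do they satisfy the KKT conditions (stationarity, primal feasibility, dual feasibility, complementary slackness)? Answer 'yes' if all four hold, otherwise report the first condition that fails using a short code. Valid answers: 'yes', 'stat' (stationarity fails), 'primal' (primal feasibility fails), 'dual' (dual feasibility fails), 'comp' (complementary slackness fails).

Gradient of f: grad f(x) = Q x + c = (-5, -8)
Constraint values g_i(x) = a_i^T x - b_i:
  g_1((3, -2)) = 0
Stationarity residual: grad f(x) + sum_i lambda_i a_i = (1, 1)
  -> stationarity FAILS
Primal feasibility (all g_i <= 0): OK
Dual feasibility (all lambda_i >= 0): OK
Complementary slackness (lambda_i * g_i(x) = 0 for all i): OK

Verdict: the first failing condition is stationarity -> stat.

stat


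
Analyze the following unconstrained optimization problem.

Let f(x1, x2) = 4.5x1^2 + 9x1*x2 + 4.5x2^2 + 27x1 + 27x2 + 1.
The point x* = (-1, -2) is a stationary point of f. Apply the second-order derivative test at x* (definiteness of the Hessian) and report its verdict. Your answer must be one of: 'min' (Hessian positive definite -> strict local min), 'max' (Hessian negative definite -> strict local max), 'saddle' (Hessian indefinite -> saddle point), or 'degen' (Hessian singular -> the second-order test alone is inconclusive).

Compute the Hessian H = grad^2 f:
  H = [[9, 9], [9, 9]]
Verify stationarity: grad f(x*) = H x* + g = (0, 0).
Eigenvalues of H: 0, 18.
H has a zero eigenvalue (singular; positive semidefinite but not definite), so H is neither positive definite, negative definite, nor indefinite. The second-order test alone is inconclusive -> degen.
(Indeed, f is constant along the null direction of H through x*, so x* is not a strict local extremum.)

degen


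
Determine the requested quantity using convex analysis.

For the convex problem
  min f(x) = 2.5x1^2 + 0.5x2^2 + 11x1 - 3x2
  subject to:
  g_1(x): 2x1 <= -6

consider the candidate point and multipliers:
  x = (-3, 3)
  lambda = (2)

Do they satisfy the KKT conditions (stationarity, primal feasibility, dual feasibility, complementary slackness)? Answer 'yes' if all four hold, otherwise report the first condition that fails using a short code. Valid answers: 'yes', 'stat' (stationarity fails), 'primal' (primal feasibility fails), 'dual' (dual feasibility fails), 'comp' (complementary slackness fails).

Gradient of f: grad f(x) = Q x + c = (-4, 0)
Constraint values g_i(x) = a_i^T x - b_i:
  g_1((-3, 3)) = 0
Stationarity residual: grad f(x) + sum_i lambda_i a_i = (0, 0)
  -> stationarity OK
Primal feasibility (all g_i <= 0): OK
Dual feasibility (all lambda_i >= 0): OK
Complementary slackness (lambda_i * g_i(x) = 0 for all i): OK

Verdict: yes, KKT holds.

yes


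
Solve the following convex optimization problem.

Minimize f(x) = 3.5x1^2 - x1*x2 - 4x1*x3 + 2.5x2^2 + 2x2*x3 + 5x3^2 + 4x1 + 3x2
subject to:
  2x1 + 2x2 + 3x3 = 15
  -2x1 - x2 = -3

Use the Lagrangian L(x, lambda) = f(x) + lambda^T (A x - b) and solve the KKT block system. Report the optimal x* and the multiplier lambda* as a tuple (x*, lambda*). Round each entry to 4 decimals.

Form the Lagrangian:
  L(x, lambda) = (1/2) x^T Q x + c^T x + lambda^T (A x - b)
Stationarity (grad_x L = 0): Q x + c + A^T lambda = 0.
Primal feasibility: A x = b.

This gives the KKT block system:
  [ Q   A^T ] [ x     ]   [-c ]
  [ A    0  ] [ lambda ] = [ b ]

Solving the linear system:
  x*      = (1.4126, 0.1749, 3.9417)
  lambda* = (-11.3722, -12.3991)
  f(x*)   = 69.7803

x* = (1.4126, 0.1749, 3.9417), lambda* = (-11.3722, -12.3991)


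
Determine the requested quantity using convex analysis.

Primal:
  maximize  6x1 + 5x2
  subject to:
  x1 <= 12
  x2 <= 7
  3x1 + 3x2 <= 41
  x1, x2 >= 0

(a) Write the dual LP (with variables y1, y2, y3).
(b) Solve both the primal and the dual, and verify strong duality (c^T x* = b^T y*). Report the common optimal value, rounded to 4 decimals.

The standard primal-dual pair for 'max c^T x s.t. A x <= b, x >= 0' is:
  Dual:  min b^T y  s.t.  A^T y >= c,  y >= 0.

So the dual LP is:
  minimize  12y1 + 7y2 + 41y3
  subject to:
    y1 + 3y3 >= 6
    y2 + 3y3 >= 5
    y1, y2, y3 >= 0

Solving the primal: x* = (12, 1.6667).
  primal value c^T x* = 80.3333.
Solving the dual: y* = (1, 0, 1.6667).
  dual value b^T y* = 80.3333.
Strong duality: c^T x* = b^T y*. Confirmed.

80.3333


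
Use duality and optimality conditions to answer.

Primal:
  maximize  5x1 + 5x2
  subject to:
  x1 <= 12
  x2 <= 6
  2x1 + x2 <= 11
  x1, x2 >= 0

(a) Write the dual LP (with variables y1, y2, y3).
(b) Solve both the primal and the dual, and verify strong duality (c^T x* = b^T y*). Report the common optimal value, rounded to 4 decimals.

The standard primal-dual pair for 'max c^T x s.t. A x <= b, x >= 0' is:
  Dual:  min b^T y  s.t.  A^T y >= c,  y >= 0.

So the dual LP is:
  minimize  12y1 + 6y2 + 11y3
  subject to:
    y1 + 2y3 >= 5
    y2 + y3 >= 5
    y1, y2, y3 >= 0

Solving the primal: x* = (2.5, 6).
  primal value c^T x* = 42.5.
Solving the dual: y* = (0, 2.5, 2.5).
  dual value b^T y* = 42.5.
Strong duality: c^T x* = b^T y*. Confirmed.

42.5


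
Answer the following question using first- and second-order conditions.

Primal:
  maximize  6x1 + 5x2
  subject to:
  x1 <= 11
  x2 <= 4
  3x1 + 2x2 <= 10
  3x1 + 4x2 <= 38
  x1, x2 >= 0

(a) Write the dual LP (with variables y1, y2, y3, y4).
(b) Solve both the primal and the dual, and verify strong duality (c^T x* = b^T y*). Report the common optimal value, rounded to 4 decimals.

The standard primal-dual pair for 'max c^T x s.t. A x <= b, x >= 0' is:
  Dual:  min b^T y  s.t.  A^T y >= c,  y >= 0.

So the dual LP is:
  minimize  11y1 + 4y2 + 10y3 + 38y4
  subject to:
    y1 + 3y3 + 3y4 >= 6
    y2 + 2y3 + 4y4 >= 5
    y1, y2, y3, y4 >= 0

Solving the primal: x* = (0.6667, 4).
  primal value c^T x* = 24.
Solving the dual: y* = (0, 1, 2, 0).
  dual value b^T y* = 24.
Strong duality: c^T x* = b^T y*. Confirmed.

24


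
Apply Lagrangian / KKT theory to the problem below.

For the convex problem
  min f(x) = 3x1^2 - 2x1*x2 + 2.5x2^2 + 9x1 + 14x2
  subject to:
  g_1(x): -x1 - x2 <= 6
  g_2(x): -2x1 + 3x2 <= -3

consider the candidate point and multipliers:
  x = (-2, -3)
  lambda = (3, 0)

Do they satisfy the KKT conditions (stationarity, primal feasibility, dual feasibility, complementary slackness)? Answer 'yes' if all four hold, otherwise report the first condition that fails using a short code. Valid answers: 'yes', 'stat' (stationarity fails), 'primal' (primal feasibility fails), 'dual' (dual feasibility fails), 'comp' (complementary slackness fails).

Gradient of f: grad f(x) = Q x + c = (3, 3)
Constraint values g_i(x) = a_i^T x - b_i:
  g_1((-2, -3)) = -1
  g_2((-2, -3)) = -2
Stationarity residual: grad f(x) + sum_i lambda_i a_i = (0, 0)
  -> stationarity OK
Primal feasibility (all g_i <= 0): OK
Dual feasibility (all lambda_i >= 0): OK
Complementary slackness (lambda_i * g_i(x) = 0 for all i): FAILS

Verdict: the first failing condition is complementary_slackness -> comp.

comp


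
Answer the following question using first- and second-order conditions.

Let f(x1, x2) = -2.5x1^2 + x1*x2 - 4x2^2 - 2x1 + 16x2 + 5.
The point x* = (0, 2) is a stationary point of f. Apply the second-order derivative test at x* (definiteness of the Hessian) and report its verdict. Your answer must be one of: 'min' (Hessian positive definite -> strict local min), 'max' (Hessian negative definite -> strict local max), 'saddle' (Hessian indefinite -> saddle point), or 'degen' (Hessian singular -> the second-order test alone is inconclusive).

Compute the Hessian H = grad^2 f:
  H = [[-5, 1], [1, -8]]
Verify stationarity: grad f(x*) = H x* + g = (0, 0).
Eigenvalues of H: -8.3028, -4.6972.
Both eigenvalues < 0, so H is negative definite -> x* is a strict local max.

max


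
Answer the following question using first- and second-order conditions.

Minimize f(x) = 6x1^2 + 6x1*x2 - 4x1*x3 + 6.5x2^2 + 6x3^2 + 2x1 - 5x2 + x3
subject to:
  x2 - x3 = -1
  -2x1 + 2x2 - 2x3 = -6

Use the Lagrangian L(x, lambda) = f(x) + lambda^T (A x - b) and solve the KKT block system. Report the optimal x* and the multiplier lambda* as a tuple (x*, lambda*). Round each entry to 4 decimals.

Form the Lagrangian:
  L(x, lambda) = (1/2) x^T Q x + c^T x + lambda^T (A x - b)
Stationarity (grad_x L = 0): Q x + c + A^T lambda = 0.
Primal feasibility: A x = b.

This gives the KKT block system:
  [ Q   A^T ] [ x     ]   [-c ]
  [ A    0  ] [ lambda ] = [ b ]

Solving the linear system:
  x*      = (2, -0.48, 0.52)
  lambda* = (-21.8, 10.52)
  f(x*)   = 24.12

x* = (2, -0.48, 0.52), lambda* = (-21.8, 10.52)


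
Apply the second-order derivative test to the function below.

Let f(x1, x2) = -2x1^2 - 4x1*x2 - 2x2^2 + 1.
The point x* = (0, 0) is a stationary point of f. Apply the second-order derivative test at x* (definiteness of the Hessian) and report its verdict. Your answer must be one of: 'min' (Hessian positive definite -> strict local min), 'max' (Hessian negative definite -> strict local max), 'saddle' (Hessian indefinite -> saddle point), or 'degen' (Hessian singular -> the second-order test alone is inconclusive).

Compute the Hessian H = grad^2 f:
  H = [[-4, -4], [-4, -4]]
Verify stationarity: grad f(x*) = H x* + g = (0, 0).
Eigenvalues of H: -8, 0.
H has a zero eigenvalue (singular; negative semidefinite but not definite), so H is neither positive definite, negative definite, nor indefinite. The second-order test alone is inconclusive -> degen.
(Indeed, f is constant along the null direction of H through x*, so x* is not a strict local extremum.)

degen


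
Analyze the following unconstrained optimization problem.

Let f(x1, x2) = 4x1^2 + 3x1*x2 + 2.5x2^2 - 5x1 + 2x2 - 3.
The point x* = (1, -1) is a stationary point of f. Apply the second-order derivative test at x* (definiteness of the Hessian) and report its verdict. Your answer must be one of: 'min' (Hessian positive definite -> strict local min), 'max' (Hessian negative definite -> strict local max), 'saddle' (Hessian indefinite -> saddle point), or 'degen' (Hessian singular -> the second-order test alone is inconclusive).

Compute the Hessian H = grad^2 f:
  H = [[8, 3], [3, 5]]
Verify stationarity: grad f(x*) = H x* + g = (0, 0).
Eigenvalues of H: 3.1459, 9.8541.
Both eigenvalues > 0, so H is positive definite -> x* is a strict local min.

min


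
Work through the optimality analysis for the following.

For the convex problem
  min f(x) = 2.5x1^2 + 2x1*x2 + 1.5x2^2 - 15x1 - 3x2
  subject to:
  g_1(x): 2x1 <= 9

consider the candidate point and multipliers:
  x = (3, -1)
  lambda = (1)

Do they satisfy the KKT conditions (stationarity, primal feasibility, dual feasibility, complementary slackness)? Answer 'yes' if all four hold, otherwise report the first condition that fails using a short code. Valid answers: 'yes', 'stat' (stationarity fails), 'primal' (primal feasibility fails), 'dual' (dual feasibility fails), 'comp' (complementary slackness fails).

Gradient of f: grad f(x) = Q x + c = (-2, 0)
Constraint values g_i(x) = a_i^T x - b_i:
  g_1((3, -1)) = -3
Stationarity residual: grad f(x) + sum_i lambda_i a_i = (0, 0)
  -> stationarity OK
Primal feasibility (all g_i <= 0): OK
Dual feasibility (all lambda_i >= 0): OK
Complementary slackness (lambda_i * g_i(x) = 0 for all i): FAILS

Verdict: the first failing condition is complementary_slackness -> comp.

comp


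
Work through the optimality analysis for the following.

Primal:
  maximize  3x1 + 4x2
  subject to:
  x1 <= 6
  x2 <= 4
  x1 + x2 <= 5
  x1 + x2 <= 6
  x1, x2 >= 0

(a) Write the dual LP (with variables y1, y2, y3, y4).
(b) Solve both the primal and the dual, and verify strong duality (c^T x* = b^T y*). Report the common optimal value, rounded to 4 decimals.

The standard primal-dual pair for 'max c^T x s.t. A x <= b, x >= 0' is:
  Dual:  min b^T y  s.t.  A^T y >= c,  y >= 0.

So the dual LP is:
  minimize  6y1 + 4y2 + 5y3 + 6y4
  subject to:
    y1 + y3 + y4 >= 3
    y2 + y3 + y4 >= 4
    y1, y2, y3, y4 >= 0

Solving the primal: x* = (1, 4).
  primal value c^T x* = 19.
Solving the dual: y* = (0, 1, 3, 0).
  dual value b^T y* = 19.
Strong duality: c^T x* = b^T y*. Confirmed.

19


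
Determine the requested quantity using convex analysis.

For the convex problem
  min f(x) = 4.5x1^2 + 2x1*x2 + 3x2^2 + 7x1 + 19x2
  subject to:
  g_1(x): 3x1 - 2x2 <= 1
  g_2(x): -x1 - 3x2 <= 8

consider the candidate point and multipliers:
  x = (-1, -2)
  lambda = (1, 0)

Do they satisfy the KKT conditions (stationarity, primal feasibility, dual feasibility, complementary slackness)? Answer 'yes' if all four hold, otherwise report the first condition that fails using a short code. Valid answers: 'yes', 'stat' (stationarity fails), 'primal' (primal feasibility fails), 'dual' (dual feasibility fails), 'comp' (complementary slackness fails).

Gradient of f: grad f(x) = Q x + c = (-6, 5)
Constraint values g_i(x) = a_i^T x - b_i:
  g_1((-1, -2)) = 0
  g_2((-1, -2)) = -1
Stationarity residual: grad f(x) + sum_i lambda_i a_i = (-3, 3)
  -> stationarity FAILS
Primal feasibility (all g_i <= 0): OK
Dual feasibility (all lambda_i >= 0): OK
Complementary slackness (lambda_i * g_i(x) = 0 for all i): OK

Verdict: the first failing condition is stationarity -> stat.

stat


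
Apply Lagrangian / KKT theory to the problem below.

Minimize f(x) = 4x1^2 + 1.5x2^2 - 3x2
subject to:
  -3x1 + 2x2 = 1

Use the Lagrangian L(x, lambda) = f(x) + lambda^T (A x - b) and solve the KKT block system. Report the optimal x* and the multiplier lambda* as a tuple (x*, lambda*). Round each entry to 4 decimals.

Form the Lagrangian:
  L(x, lambda) = (1/2) x^T Q x + c^T x + lambda^T (A x - b)
Stationarity (grad_x L = 0): Q x + c + A^T lambda = 0.
Primal feasibility: A x = b.

This gives the KKT block system:
  [ Q   A^T ] [ x     ]   [-c ]
  [ A    0  ] [ lambda ] = [ b ]

Solving the linear system:
  x*      = (0.1525, 0.7288)
  lambda* = (0.4068)
  f(x*)   = -1.2966

x* = (0.1525, 0.7288), lambda* = (0.4068)


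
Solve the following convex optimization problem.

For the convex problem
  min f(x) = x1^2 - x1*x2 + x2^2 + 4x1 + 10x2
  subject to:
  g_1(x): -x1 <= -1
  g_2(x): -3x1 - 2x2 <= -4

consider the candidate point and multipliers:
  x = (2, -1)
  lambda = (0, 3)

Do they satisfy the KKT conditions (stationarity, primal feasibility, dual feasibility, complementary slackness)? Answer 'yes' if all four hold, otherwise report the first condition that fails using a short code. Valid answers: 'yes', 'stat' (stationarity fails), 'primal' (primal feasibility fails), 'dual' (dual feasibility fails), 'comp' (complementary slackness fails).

Gradient of f: grad f(x) = Q x + c = (9, 6)
Constraint values g_i(x) = a_i^T x - b_i:
  g_1((2, -1)) = -1
  g_2((2, -1)) = 0
Stationarity residual: grad f(x) + sum_i lambda_i a_i = (0, 0)
  -> stationarity OK
Primal feasibility (all g_i <= 0): OK
Dual feasibility (all lambda_i >= 0): OK
Complementary slackness (lambda_i * g_i(x) = 0 for all i): OK

Verdict: yes, KKT holds.

yes


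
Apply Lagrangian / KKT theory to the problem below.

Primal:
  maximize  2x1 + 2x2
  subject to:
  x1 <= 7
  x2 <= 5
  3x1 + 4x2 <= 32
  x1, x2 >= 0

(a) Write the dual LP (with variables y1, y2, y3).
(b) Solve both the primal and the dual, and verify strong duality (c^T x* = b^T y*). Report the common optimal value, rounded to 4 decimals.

The standard primal-dual pair for 'max c^T x s.t. A x <= b, x >= 0' is:
  Dual:  min b^T y  s.t.  A^T y >= c,  y >= 0.

So the dual LP is:
  minimize  7y1 + 5y2 + 32y3
  subject to:
    y1 + 3y3 >= 2
    y2 + 4y3 >= 2
    y1, y2, y3 >= 0

Solving the primal: x* = (7, 2.75).
  primal value c^T x* = 19.5.
Solving the dual: y* = (0.5, 0, 0.5).
  dual value b^T y* = 19.5.
Strong duality: c^T x* = b^T y*. Confirmed.

19.5


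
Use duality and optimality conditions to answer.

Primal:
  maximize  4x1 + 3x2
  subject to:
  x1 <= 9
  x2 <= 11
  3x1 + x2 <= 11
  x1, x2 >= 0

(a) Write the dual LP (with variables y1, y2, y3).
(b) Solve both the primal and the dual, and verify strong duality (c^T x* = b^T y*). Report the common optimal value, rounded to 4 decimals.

The standard primal-dual pair for 'max c^T x s.t. A x <= b, x >= 0' is:
  Dual:  min b^T y  s.t.  A^T y >= c,  y >= 0.

So the dual LP is:
  minimize  9y1 + 11y2 + 11y3
  subject to:
    y1 + 3y3 >= 4
    y2 + y3 >= 3
    y1, y2, y3 >= 0

Solving the primal: x* = (0, 11).
  primal value c^T x* = 33.
Solving the dual: y* = (0, 1.6667, 1.3333).
  dual value b^T y* = 33.
Strong duality: c^T x* = b^T y*. Confirmed.

33


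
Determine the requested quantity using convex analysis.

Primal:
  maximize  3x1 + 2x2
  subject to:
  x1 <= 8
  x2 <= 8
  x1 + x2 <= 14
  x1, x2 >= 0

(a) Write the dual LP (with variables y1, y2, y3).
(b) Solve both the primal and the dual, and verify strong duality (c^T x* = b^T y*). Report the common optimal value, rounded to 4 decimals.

The standard primal-dual pair for 'max c^T x s.t. A x <= b, x >= 0' is:
  Dual:  min b^T y  s.t.  A^T y >= c,  y >= 0.

So the dual LP is:
  minimize  8y1 + 8y2 + 14y3
  subject to:
    y1 + y3 >= 3
    y2 + y3 >= 2
    y1, y2, y3 >= 0

Solving the primal: x* = (8, 6).
  primal value c^T x* = 36.
Solving the dual: y* = (1, 0, 2).
  dual value b^T y* = 36.
Strong duality: c^T x* = b^T y*. Confirmed.

36


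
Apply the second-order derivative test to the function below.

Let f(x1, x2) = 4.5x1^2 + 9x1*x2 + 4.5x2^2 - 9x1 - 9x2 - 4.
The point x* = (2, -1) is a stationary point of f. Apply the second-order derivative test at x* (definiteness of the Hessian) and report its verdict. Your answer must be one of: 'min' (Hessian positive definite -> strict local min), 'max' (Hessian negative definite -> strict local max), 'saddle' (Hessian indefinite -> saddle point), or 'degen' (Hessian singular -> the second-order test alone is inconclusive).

Compute the Hessian H = grad^2 f:
  H = [[9, 9], [9, 9]]
Verify stationarity: grad f(x*) = H x* + g = (0, 0).
Eigenvalues of H: 0, 18.
H has a zero eigenvalue (singular; positive semidefinite but not definite), so H is neither positive definite, negative definite, nor indefinite. The second-order test alone is inconclusive -> degen.
(Indeed, f is constant along the null direction of H through x*, so x* is not a strict local extremum.)

degen


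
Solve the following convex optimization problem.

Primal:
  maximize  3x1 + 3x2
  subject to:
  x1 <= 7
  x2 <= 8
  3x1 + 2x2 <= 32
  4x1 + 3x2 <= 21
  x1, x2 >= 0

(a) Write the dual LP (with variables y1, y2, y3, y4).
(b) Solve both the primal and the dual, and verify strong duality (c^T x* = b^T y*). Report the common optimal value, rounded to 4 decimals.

The standard primal-dual pair for 'max c^T x s.t. A x <= b, x >= 0' is:
  Dual:  min b^T y  s.t.  A^T y >= c,  y >= 0.

So the dual LP is:
  minimize  7y1 + 8y2 + 32y3 + 21y4
  subject to:
    y1 + 3y3 + 4y4 >= 3
    y2 + 2y3 + 3y4 >= 3
    y1, y2, y3, y4 >= 0

Solving the primal: x* = (0, 7).
  primal value c^T x* = 21.
Solving the dual: y* = (0, 0, 0, 1).
  dual value b^T y* = 21.
Strong duality: c^T x* = b^T y*. Confirmed.

21


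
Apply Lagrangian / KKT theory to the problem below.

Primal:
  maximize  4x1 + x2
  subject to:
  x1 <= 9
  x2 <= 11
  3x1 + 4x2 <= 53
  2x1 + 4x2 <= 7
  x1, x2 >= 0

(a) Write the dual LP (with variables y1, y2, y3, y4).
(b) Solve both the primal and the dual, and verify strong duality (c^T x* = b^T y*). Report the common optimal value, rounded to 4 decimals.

The standard primal-dual pair for 'max c^T x s.t. A x <= b, x >= 0' is:
  Dual:  min b^T y  s.t.  A^T y >= c,  y >= 0.

So the dual LP is:
  minimize  9y1 + 11y2 + 53y3 + 7y4
  subject to:
    y1 + 3y3 + 2y4 >= 4
    y2 + 4y3 + 4y4 >= 1
    y1, y2, y3, y4 >= 0

Solving the primal: x* = (3.5, 0).
  primal value c^T x* = 14.
Solving the dual: y* = (0, 0, 0, 2).
  dual value b^T y* = 14.
Strong duality: c^T x* = b^T y*. Confirmed.

14


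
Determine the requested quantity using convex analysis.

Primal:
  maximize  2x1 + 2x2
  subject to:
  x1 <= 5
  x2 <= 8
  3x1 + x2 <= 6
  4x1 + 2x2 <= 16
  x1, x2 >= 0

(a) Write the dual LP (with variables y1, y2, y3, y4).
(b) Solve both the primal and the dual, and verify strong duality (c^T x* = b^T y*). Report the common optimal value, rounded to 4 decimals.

The standard primal-dual pair for 'max c^T x s.t. A x <= b, x >= 0' is:
  Dual:  min b^T y  s.t.  A^T y >= c,  y >= 0.

So the dual LP is:
  minimize  5y1 + 8y2 + 6y3 + 16y4
  subject to:
    y1 + 3y3 + 4y4 >= 2
    y2 + y3 + 2y4 >= 2
    y1, y2, y3, y4 >= 0

Solving the primal: x* = (0, 6).
  primal value c^T x* = 12.
Solving the dual: y* = (0, 0, 2, 0).
  dual value b^T y* = 12.
Strong duality: c^T x* = b^T y*. Confirmed.

12


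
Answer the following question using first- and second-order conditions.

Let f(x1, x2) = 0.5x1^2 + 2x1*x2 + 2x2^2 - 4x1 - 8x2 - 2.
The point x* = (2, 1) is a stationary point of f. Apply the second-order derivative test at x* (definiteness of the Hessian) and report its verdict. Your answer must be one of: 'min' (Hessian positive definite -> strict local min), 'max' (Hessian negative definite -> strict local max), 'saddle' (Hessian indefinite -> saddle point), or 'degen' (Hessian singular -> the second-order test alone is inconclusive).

Compute the Hessian H = grad^2 f:
  H = [[1, 2], [2, 4]]
Verify stationarity: grad f(x*) = H x* + g = (0, 0).
Eigenvalues of H: 0, 5.
H has a zero eigenvalue (singular; positive semidefinite but not definite), so H is neither positive definite, negative definite, nor indefinite. The second-order test alone is inconclusive -> degen.
(Indeed, f is constant along the null direction of H through x*, so x* is not a strict local extremum.)

degen


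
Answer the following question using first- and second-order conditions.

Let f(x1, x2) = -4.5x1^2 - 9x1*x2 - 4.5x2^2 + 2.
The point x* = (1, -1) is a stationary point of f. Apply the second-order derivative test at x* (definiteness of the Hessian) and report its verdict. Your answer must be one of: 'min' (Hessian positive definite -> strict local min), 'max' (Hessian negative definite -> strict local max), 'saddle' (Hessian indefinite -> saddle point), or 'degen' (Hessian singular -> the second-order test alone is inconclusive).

Compute the Hessian H = grad^2 f:
  H = [[-9, -9], [-9, -9]]
Verify stationarity: grad f(x*) = H x* + g = (0, 0).
Eigenvalues of H: -18, 0.
H has a zero eigenvalue (singular; negative semidefinite but not definite), so H is neither positive definite, negative definite, nor indefinite. The second-order test alone is inconclusive -> degen.
(Indeed, f is constant along the null direction of H through x*, so x* is not a strict local extremum.)

degen


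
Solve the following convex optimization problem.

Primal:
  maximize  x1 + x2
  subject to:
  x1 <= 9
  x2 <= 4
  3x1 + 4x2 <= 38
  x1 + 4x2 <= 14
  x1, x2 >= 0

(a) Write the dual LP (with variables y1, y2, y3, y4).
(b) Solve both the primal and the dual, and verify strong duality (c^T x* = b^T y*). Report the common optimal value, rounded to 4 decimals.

The standard primal-dual pair for 'max c^T x s.t. A x <= b, x >= 0' is:
  Dual:  min b^T y  s.t.  A^T y >= c,  y >= 0.

So the dual LP is:
  minimize  9y1 + 4y2 + 38y3 + 14y4
  subject to:
    y1 + 3y3 + y4 >= 1
    y2 + 4y3 + 4y4 >= 1
    y1, y2, y3, y4 >= 0

Solving the primal: x* = (9, 1.25).
  primal value c^T x* = 10.25.
Solving the dual: y* = (0.75, 0, 0, 0.25).
  dual value b^T y* = 10.25.
Strong duality: c^T x* = b^T y*. Confirmed.

10.25


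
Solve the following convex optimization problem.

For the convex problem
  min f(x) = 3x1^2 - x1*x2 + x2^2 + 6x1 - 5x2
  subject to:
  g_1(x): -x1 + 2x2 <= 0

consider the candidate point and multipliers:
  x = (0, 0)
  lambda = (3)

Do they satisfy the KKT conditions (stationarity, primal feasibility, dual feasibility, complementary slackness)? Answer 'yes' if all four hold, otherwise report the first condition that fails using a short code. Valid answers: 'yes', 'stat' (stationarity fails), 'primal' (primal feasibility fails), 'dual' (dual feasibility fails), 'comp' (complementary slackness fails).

Gradient of f: grad f(x) = Q x + c = (6, -5)
Constraint values g_i(x) = a_i^T x - b_i:
  g_1((0, 0)) = 0
Stationarity residual: grad f(x) + sum_i lambda_i a_i = (3, 1)
  -> stationarity FAILS
Primal feasibility (all g_i <= 0): OK
Dual feasibility (all lambda_i >= 0): OK
Complementary slackness (lambda_i * g_i(x) = 0 for all i): OK

Verdict: the first failing condition is stationarity -> stat.

stat


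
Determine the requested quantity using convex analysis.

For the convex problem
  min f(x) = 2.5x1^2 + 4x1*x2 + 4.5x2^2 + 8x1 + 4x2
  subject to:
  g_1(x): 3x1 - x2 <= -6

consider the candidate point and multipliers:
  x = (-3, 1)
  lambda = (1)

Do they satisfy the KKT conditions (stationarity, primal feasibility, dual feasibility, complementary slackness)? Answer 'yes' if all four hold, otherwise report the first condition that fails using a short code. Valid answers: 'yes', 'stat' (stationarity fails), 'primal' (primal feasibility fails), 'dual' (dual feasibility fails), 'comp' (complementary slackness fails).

Gradient of f: grad f(x) = Q x + c = (-3, 1)
Constraint values g_i(x) = a_i^T x - b_i:
  g_1((-3, 1)) = -4
Stationarity residual: grad f(x) + sum_i lambda_i a_i = (0, 0)
  -> stationarity OK
Primal feasibility (all g_i <= 0): OK
Dual feasibility (all lambda_i >= 0): OK
Complementary slackness (lambda_i * g_i(x) = 0 for all i): FAILS

Verdict: the first failing condition is complementary_slackness -> comp.

comp


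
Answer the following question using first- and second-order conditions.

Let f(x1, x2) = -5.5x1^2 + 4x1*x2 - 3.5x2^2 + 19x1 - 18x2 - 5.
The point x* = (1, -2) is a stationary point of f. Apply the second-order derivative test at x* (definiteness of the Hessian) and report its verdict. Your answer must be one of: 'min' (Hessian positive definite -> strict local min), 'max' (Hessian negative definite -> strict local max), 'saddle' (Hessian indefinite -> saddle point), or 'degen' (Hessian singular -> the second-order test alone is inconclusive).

Compute the Hessian H = grad^2 f:
  H = [[-11, 4], [4, -7]]
Verify stationarity: grad f(x*) = H x* + g = (0, 0).
Eigenvalues of H: -13.4721, -4.5279.
Both eigenvalues < 0, so H is negative definite -> x* is a strict local max.

max


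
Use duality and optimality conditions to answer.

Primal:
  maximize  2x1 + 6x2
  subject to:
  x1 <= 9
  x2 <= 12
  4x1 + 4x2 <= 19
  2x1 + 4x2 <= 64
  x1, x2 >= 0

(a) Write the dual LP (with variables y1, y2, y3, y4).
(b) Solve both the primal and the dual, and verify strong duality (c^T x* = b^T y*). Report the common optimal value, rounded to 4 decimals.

The standard primal-dual pair for 'max c^T x s.t. A x <= b, x >= 0' is:
  Dual:  min b^T y  s.t.  A^T y >= c,  y >= 0.

So the dual LP is:
  minimize  9y1 + 12y2 + 19y3 + 64y4
  subject to:
    y1 + 4y3 + 2y4 >= 2
    y2 + 4y3 + 4y4 >= 6
    y1, y2, y3, y4 >= 0

Solving the primal: x* = (0, 4.75).
  primal value c^T x* = 28.5.
Solving the dual: y* = (0, 0, 1.5, 0).
  dual value b^T y* = 28.5.
Strong duality: c^T x* = b^T y*. Confirmed.

28.5


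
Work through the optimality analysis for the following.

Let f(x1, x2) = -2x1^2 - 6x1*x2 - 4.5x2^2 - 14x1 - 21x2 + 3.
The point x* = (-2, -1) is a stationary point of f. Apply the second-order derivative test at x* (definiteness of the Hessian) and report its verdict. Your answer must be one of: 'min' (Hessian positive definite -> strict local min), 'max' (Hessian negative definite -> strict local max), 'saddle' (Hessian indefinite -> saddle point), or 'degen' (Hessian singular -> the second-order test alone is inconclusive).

Compute the Hessian H = grad^2 f:
  H = [[-4, -6], [-6, -9]]
Verify stationarity: grad f(x*) = H x* + g = (0, 0).
Eigenvalues of H: -13, 0.
H has a zero eigenvalue (singular; negative semidefinite but not definite), so H is neither positive definite, negative definite, nor indefinite. The second-order test alone is inconclusive -> degen.
(Indeed, f is constant along the null direction of H through x*, so x* is not a strict local extremum.)

degen


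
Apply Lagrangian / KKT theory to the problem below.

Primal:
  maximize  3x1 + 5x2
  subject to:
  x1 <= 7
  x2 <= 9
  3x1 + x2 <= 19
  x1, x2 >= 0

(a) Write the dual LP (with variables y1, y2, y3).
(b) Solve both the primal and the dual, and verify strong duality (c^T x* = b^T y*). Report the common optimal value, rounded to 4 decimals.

The standard primal-dual pair for 'max c^T x s.t. A x <= b, x >= 0' is:
  Dual:  min b^T y  s.t.  A^T y >= c,  y >= 0.

So the dual LP is:
  minimize  7y1 + 9y2 + 19y3
  subject to:
    y1 + 3y3 >= 3
    y2 + y3 >= 5
    y1, y2, y3 >= 0

Solving the primal: x* = (3.3333, 9).
  primal value c^T x* = 55.
Solving the dual: y* = (0, 4, 1).
  dual value b^T y* = 55.
Strong duality: c^T x* = b^T y*. Confirmed.

55


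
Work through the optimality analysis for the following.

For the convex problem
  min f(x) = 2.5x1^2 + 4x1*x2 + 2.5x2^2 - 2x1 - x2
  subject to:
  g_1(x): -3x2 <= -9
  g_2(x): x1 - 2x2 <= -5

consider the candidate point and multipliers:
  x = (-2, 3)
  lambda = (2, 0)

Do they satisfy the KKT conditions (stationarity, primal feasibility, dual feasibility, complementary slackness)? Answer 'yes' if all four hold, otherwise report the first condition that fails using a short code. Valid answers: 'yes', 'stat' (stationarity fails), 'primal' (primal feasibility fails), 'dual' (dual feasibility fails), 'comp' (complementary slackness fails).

Gradient of f: grad f(x) = Q x + c = (0, 6)
Constraint values g_i(x) = a_i^T x - b_i:
  g_1((-2, 3)) = 0
  g_2((-2, 3)) = -3
Stationarity residual: grad f(x) + sum_i lambda_i a_i = (0, 0)
  -> stationarity OK
Primal feasibility (all g_i <= 0): OK
Dual feasibility (all lambda_i >= 0): OK
Complementary slackness (lambda_i * g_i(x) = 0 for all i): OK

Verdict: yes, KKT holds.

yes


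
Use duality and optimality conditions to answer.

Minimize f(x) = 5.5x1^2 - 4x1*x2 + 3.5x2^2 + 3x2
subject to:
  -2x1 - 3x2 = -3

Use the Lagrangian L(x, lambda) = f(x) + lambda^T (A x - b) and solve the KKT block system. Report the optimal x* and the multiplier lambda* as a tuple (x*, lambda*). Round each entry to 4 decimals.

Form the Lagrangian:
  L(x, lambda) = (1/2) x^T Q x + c^T x + lambda^T (A x - b)
Stationarity (grad_x L = 0): Q x + c + A^T lambda = 0.
Primal feasibility: A x = b.

This gives the KKT block system:
  [ Q   A^T ] [ x     ]   [-c ]
  [ A    0  ] [ lambda ] = [ b ]

Solving the linear system:
  x*      = (0.5486, 0.6343)
  lambda* = (1.7486)
  f(x*)   = 3.5743

x* = (0.5486, 0.6343), lambda* = (1.7486)


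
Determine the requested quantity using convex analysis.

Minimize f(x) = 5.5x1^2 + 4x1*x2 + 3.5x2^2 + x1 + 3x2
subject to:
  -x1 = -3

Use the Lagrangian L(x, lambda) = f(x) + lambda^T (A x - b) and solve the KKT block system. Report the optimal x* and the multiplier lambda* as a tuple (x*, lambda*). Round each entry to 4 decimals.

Form the Lagrangian:
  L(x, lambda) = (1/2) x^T Q x + c^T x + lambda^T (A x - b)
Stationarity (grad_x L = 0): Q x + c + A^T lambda = 0.
Primal feasibility: A x = b.

This gives the KKT block system:
  [ Q   A^T ] [ x     ]   [-c ]
  [ A    0  ] [ lambda ] = [ b ]

Solving the linear system:
  x*      = (3, -2.1429)
  lambda* = (25.4286)
  f(x*)   = 36.4286

x* = (3, -2.1429), lambda* = (25.4286)


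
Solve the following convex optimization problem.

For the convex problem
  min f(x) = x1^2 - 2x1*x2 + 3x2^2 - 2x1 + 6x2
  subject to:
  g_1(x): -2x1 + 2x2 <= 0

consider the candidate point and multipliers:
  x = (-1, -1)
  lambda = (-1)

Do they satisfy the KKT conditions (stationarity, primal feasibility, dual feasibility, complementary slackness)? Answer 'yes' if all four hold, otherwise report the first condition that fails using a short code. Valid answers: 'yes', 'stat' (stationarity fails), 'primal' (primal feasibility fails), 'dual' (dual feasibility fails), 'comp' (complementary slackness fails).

Gradient of f: grad f(x) = Q x + c = (-2, 2)
Constraint values g_i(x) = a_i^T x - b_i:
  g_1((-1, -1)) = 0
Stationarity residual: grad f(x) + sum_i lambda_i a_i = (0, 0)
  -> stationarity OK
Primal feasibility (all g_i <= 0): OK
Dual feasibility (all lambda_i >= 0): FAILS
Complementary slackness (lambda_i * g_i(x) = 0 for all i): OK

Verdict: the first failing condition is dual_feasibility -> dual.

dual


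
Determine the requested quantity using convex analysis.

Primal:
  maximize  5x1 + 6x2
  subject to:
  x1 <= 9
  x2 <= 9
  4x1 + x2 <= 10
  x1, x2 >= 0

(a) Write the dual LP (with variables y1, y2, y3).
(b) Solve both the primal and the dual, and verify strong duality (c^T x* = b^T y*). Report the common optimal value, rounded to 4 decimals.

The standard primal-dual pair for 'max c^T x s.t. A x <= b, x >= 0' is:
  Dual:  min b^T y  s.t.  A^T y >= c,  y >= 0.

So the dual LP is:
  minimize  9y1 + 9y2 + 10y3
  subject to:
    y1 + 4y3 >= 5
    y2 + y3 >= 6
    y1, y2, y3 >= 0

Solving the primal: x* = (0.25, 9).
  primal value c^T x* = 55.25.
Solving the dual: y* = (0, 4.75, 1.25).
  dual value b^T y* = 55.25.
Strong duality: c^T x* = b^T y*. Confirmed.

55.25


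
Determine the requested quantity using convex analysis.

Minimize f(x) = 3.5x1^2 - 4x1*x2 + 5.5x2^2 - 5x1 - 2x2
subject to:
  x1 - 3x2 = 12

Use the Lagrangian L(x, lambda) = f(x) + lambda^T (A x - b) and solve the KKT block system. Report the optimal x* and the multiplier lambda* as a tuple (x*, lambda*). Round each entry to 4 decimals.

Form the Lagrangian:
  L(x, lambda) = (1/2) x^T Q x + c^T x + lambda^T (A x - b)
Stationarity (grad_x L = 0): Q x + c + A^T lambda = 0.
Primal feasibility: A x = b.

This gives the KKT block system:
  [ Q   A^T ] [ x     ]   [-c ]
  [ A    0  ] [ lambda ] = [ b ]

Solving the linear system:
  x*      = (0.78, -3.74)
  lambda* = (-15.42)
  f(x*)   = 94.31

x* = (0.78, -3.74), lambda* = (-15.42)


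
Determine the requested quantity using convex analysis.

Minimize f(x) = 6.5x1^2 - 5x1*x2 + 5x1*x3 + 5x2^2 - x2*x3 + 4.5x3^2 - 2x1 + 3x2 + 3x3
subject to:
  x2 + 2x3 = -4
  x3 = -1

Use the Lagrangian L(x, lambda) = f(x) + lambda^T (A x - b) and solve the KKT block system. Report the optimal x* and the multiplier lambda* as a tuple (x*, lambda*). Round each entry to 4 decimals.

Form the Lagrangian:
  L(x, lambda) = (1/2) x^T Q x + c^T x + lambda^T (A x - b)
Stationarity (grad_x L = 0): Q x + c + A^T lambda = 0.
Primal feasibility: A x = b.

This gives the KKT block system:
  [ Q   A^T ] [ x     ]   [-c ]
  [ A    0  ] [ lambda ] = [ b ]

Solving the linear system:
  x*      = (-0.2308, -2, -1)
  lambda* = (14.8462, -24.5385)
  f(x*)   = 13.1538

x* = (-0.2308, -2, -1), lambda* = (14.8462, -24.5385)


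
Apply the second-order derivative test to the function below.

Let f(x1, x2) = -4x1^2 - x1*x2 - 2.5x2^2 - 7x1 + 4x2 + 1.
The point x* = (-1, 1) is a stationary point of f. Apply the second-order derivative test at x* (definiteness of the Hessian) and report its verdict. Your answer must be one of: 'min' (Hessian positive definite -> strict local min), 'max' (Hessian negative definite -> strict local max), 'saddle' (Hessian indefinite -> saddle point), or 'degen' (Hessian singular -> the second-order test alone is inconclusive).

Compute the Hessian H = grad^2 f:
  H = [[-8, -1], [-1, -5]]
Verify stationarity: grad f(x*) = H x* + g = (0, 0).
Eigenvalues of H: -8.3028, -4.6972.
Both eigenvalues < 0, so H is negative definite -> x* is a strict local max.

max


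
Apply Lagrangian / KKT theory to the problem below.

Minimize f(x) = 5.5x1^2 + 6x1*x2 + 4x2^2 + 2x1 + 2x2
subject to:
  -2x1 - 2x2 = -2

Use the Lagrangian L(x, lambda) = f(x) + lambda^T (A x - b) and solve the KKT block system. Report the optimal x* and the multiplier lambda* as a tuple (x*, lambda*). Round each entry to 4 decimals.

Form the Lagrangian:
  L(x, lambda) = (1/2) x^T Q x + c^T x + lambda^T (A x - b)
Stationarity (grad_x L = 0): Q x + c + A^T lambda = 0.
Primal feasibility: A x = b.

This gives the KKT block system:
  [ Q   A^T ] [ x     ]   [-c ]
  [ A    0  ] [ lambda ] = [ b ]

Solving the linear system:
  x*      = (0.2857, 0.7143)
  lambda* = (4.7143)
  f(x*)   = 5.7143

x* = (0.2857, 0.7143), lambda* = (4.7143)


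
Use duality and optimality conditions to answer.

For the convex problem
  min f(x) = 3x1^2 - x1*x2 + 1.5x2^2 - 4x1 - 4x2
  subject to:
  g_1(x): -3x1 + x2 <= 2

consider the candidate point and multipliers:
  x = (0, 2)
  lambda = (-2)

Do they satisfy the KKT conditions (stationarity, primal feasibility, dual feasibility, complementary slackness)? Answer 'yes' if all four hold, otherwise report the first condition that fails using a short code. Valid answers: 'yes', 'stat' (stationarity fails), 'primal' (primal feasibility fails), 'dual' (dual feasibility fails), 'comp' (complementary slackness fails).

Gradient of f: grad f(x) = Q x + c = (-6, 2)
Constraint values g_i(x) = a_i^T x - b_i:
  g_1((0, 2)) = 0
Stationarity residual: grad f(x) + sum_i lambda_i a_i = (0, 0)
  -> stationarity OK
Primal feasibility (all g_i <= 0): OK
Dual feasibility (all lambda_i >= 0): FAILS
Complementary slackness (lambda_i * g_i(x) = 0 for all i): OK

Verdict: the first failing condition is dual_feasibility -> dual.

dual


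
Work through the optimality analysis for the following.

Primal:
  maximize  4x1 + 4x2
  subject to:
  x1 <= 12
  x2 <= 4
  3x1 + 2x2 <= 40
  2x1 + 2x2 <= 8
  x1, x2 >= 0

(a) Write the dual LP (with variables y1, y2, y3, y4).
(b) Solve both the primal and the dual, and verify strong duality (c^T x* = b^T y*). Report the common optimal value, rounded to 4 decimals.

The standard primal-dual pair for 'max c^T x s.t. A x <= b, x >= 0' is:
  Dual:  min b^T y  s.t.  A^T y >= c,  y >= 0.

So the dual LP is:
  minimize  12y1 + 4y2 + 40y3 + 8y4
  subject to:
    y1 + 3y3 + 2y4 >= 4
    y2 + 2y3 + 2y4 >= 4
    y1, y2, y3, y4 >= 0

Solving the primal: x* = (4, 0).
  primal value c^T x* = 16.
Solving the dual: y* = (0, 0, 0, 2).
  dual value b^T y* = 16.
Strong duality: c^T x* = b^T y*. Confirmed.

16


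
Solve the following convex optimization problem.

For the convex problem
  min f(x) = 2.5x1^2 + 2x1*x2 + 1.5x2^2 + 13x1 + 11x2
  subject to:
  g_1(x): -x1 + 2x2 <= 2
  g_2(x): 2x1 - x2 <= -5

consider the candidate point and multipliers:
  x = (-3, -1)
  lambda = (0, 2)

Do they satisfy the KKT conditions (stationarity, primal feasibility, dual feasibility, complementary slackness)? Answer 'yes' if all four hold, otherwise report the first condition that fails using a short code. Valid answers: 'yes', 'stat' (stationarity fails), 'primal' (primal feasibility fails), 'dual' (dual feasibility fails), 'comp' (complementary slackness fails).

Gradient of f: grad f(x) = Q x + c = (-4, 2)
Constraint values g_i(x) = a_i^T x - b_i:
  g_1((-3, -1)) = -1
  g_2((-3, -1)) = 0
Stationarity residual: grad f(x) + sum_i lambda_i a_i = (0, 0)
  -> stationarity OK
Primal feasibility (all g_i <= 0): OK
Dual feasibility (all lambda_i >= 0): OK
Complementary slackness (lambda_i * g_i(x) = 0 for all i): OK

Verdict: yes, KKT holds.

yes
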